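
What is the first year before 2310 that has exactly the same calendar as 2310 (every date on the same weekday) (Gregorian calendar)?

Two years share a calendar iff Jan 1 falls on the same weekday and both are leap or both are common. 2310: Jan 1 is Saturday, common year.
2309: Jan 1 Friday, common
2308: Jan 1 Wednesday, leap
2307: Jan 1 Tuesday, common
2306: Jan 1 Monday, common
2305: Jan 1 Sunday, common
2304: Jan 1 Friday, leap
2303: Jan 1 Thursday, common
2302: Jan 1 Wednesday, common
2301: Jan 1 Tuesday, common
2300: Jan 1 Monday, common
2299: Jan 1 Sunday, common
2298: Jan 1 Saturday, common
2298 matches on both conditions.

2298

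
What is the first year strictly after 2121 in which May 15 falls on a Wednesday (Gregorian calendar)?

2126

From one year to the next, a fixed date's weekday advances by 1, or by 2 when a Feb 29 lies between the two dates.
2121: May 15 is Thursday.
2122: Friday (+1)
2123: Saturday (+1)
2124: Monday (+2)
2125: Tuesday (+1)
2126: Wednesday (+1)
May 15 falls on a Wednesday in 2126.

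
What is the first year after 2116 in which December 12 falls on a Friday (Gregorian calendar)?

2121

From one year to the next, a fixed date's weekday advances by 1, or by 2 when a Feb 29 lies between the two dates.
2116: December 12 is Saturday.
2117: Sunday (+1)
2118: Monday (+1)
2119: Tuesday (+1)
2120: Thursday (+2)
2121: Friday (+1)
December 12 falls on a Friday in 2121.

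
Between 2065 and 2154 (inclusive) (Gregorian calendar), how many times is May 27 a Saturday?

12

Track May 27's weekday year by year (advancing +1, or +2 across a Feb 29):
  2065: Wed  2066: Thu (+1)  2067: Fri (+1)  2068: Sun (+2)  2069: Mon (+1)
  2070: Tue (+1)  2071: Wed (+1)  2072: Fri (+2)  2073: Sat (+1) ✓  2074: Sun (+1)
  2075: Mon (+1)  2076: Wed (+2)  2077: Thu (+1)  2078: Fri (+1)  … (62 more years) …
  2141: Sat (+1) ✓  2142: Sun (+1)  2143: Mon (+1)  2144: Wed (+2)  2145: Thu (+1)
  2146: Fri (+1)  2147: Sat (+1) ✓  2148: Mon (+2)  2149: Tue (+1)  2150: Wed (+1)
  2151: Thu (+1)  2152: Sat (+2) ✓  2153: Sun (+1)  2154: Mon (+1)
Saturday years: 2073, 2079, 2084, 2090, 2102, 2113, 2119, 2124, 2130, 2141, 2147, 2152 — 12 in total.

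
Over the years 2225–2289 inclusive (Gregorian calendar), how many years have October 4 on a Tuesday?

10

Track October 4's weekday year by year (advancing +1, or +2 across a Feb 29):
  2225: Tue ✓  2226: Wed (+1)  2227: Thu (+1)  2228: Sat (+2)  2229: Sun (+1)
  2230: Mon (+1)  2231: Tue (+1) ✓  2232: Thu (+2)  2233: Fri (+1)  2234: Sat (+1)
  2235: Sun (+1)  2236: Tue (+2) ✓  2237: Wed (+1)  2238: Thu (+1)  … (37 more years) …
  2276: Wed (+2)  2277: Thu (+1)  2278: Fri (+1)  2279: Sat (+1)  2280: Mon (+2)
  2281: Tue (+1) ✓  2282: Wed (+1)  2283: Thu (+1)  2284: Sat (+2)  2285: Sun (+1)
  2286: Mon (+1)  2287: Tue (+1) ✓  2288: Thu (+2)  2289: Fri (+1)
Tuesday years: 2225, 2231, 2236, 2242, 2253, 2259, 2264, 2270, 2281, 2287 — 10 in total.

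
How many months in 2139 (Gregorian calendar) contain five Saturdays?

A month of length L has five Saturdays iff its first Saturday is on day ≤ L−28 (so day 1–3 in a 31-day month, 1–2 in a 30-day month, day 1 in a leap February).
Checking each month of 2139: Jan starts Thu (31d) ✓; Feb starts Sun (28d); Mar starts Sun (31d); Apr starts Wed (30d); May starts Fri (31d) ✓; Jun starts Mon (30d); Jul starts Wed (31d); Aug starts Sat (31d) ✓; Sep starts Tue (30d); Oct starts Thu (31d) ✓; Nov starts Sun (30d); Dec starts Tue (31d).
Five-Saturday months: January, May, August, October → 4.

4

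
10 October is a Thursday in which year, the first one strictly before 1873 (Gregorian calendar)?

1872

From one year to the next, a fixed date's weekday advances by 1, or by 2 when a Feb 29 lies between the two dates.
1873: October 10 is Friday.
1872: Thursday (−1)
10 October falls on a Thursday in 1872.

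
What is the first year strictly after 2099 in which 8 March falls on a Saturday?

From one year to the next, a fixed date's weekday advances by 1, or by 2 when a Feb 29 lies between the two dates.
2099: March 8 is Sunday.
2100: Monday (+1)
2101: Tuesday (+1)
2102: Wednesday (+1)
2103: Thursday (+1)
2104: Saturday (+2)
8 March falls on a Saturday in 2104.

2104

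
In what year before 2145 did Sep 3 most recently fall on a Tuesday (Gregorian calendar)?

2143

From one year to the next, a fixed date's weekday advances by 1, or by 2 when a Feb 29 lies between the two dates.
2145: September 3 is Friday.
2144: Thursday (−1)
2143: Tuesday (−2)
Sep 3 falls on a Tuesday in 2143.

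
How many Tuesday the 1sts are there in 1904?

2

Check the 1st of each month of 1904: Jan 1: Fri, Feb 1: Mon, Mar 1: Tue, Apr 1: Fri, May 1: Sun, Jun 1: Wed, Jul 1: Fri, Aug 1: Mon, Sep 1: Thu, Oct 1: Sat, Nov 1: Tue, Dec 1: Thu.
Tuesday occurs in March, November — 2 months.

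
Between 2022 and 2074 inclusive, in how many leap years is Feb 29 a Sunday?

Leap years in 2022–2074: 13 of them.
Feb 29 weekday advances by 5 (mod 7) from one leap year to the next four years later (or differs when a century non-leap intervenes).
Leap-day weekdays: 2024:Thu 2028:Tue 2032:Sun✓ 2036:Fri 2040:Wed 2044:Mon 2048:Sat 2052:Thu 2056:Tue 2060:Sun✓ 2064:Fri 2068:Wed 2072:Mon
Sunday: 2032, 2060 → 2.

2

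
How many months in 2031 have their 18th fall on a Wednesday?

1

Check the 18th of each month of 2031: Jan 18: Sat, Feb 18: Tue, Mar 18: Tue, Apr 18: Fri, May 18: Sun, Jun 18: Wed, Jul 18: Fri, Aug 18: Mon, Sep 18: Thu, Oct 18: Sat, Nov 18: Tue, Dec 18: Thu.
Wednesday occurs in June — 1 month.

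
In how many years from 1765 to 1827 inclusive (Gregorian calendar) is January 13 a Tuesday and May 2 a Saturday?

Check each year's weekday for January 13 and May 2:
  1765: Sun/Thu  1766: Mon/Fri  1767: Tue/Sat ✓  1768: Wed/Mon  1769: Fri/Tue  1770: Sat/Wed  1771: Sun/Thu  1772: Mon/Sat  1773: Wed/Sun  1774: Thu/Mon  1775: Fri/Tue  1776: Sat/Thu  1777: Mon/Fri  1778: Tue/Sat ✓  …(35 more)…  1814: Thu/Mon  1815: Fri/Tue  1816: Sat/Thu  1817: Mon/Fri  1818: Tue/Sat ✓  1819: Wed/Sun  1820: Thu/Tue  1821: Sat/Wed  1822: Sun/Thu  1823: Mon/Fri  1824: Tue/Sun  1825: Thu/Mon  1826: Fri/Tue  1827: Sat/Wed
Both conditions hold in: 1767, 1778, 1789, 1795, 1801, 1807, 1818 — 7.

7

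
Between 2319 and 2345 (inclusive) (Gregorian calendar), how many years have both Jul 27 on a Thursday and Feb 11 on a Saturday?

3

Check each year's weekday for Jul 27 and Feb 11:
  2319: Sun/Tue  2320: Tue/Wed  2321: Wed/Fri  2322: Thu/Sat ✓  2323: Fri/Sun  2324: Sun/Mon  2325: Mon/Wed  2326: Tue/Thu  2327: Wed/Fri  2328: Fri/Sat  2329: Sat/Mon  2330: Sun/Tue  2331: Mon/Wed  2332: Wed/Thu  2333: Thu/Sat ✓  2334: Fri/Sun  2335: Sat/Mon  2336: Mon/Tue  2337: Tue/Thu  2338: Wed/Fri  2339: Thu/Sat ✓  2340: Sat/Sun  2341: Sun/Tue  2342: Mon/Wed  2343: Tue/Thu  2344: Thu/Fri  2345: Fri/Sun
Both conditions hold in: 2322, 2333, 2339 — 3.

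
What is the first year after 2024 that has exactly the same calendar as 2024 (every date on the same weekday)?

Two years share a calendar iff Jan 1 falls on the same weekday and both are leap or both are common. 2024: Jan 1 is Monday, leap year.
2025: Jan 1 Wednesday, common
2026: Jan 1 Thursday, common
2027: Jan 1 Friday, common
2028: Jan 1 Saturday, leap
2029: Jan 1 Monday, common
2030: Jan 1 Tuesday, common
2031: Jan 1 Wednesday, common
2032: Jan 1 Thursday, leap
2033: Jan 1 Saturday, common
2034: Jan 1 Sunday, common
2035: Jan 1 Monday, common
2036: Jan 1 Tuesday, leap
2037: Jan 1 Thursday, common
2038: Jan 1 Friday, common
2039: Jan 1 Saturday, common
2040: Jan 1 Sunday, leap
2041: Jan 1 Tuesday, common
2042: Jan 1 Wednesday, common
2043: Jan 1 Thursday, common
2044: Jan 1 Friday, leap
2045: Jan 1 Sunday, common
2046: Jan 1 Monday, common
2047: Jan 1 Tuesday, common
2048: Jan 1 Wednesday, leap
2049: Jan 1 Friday, common
2050: Jan 1 Saturday, common
2051: Jan 1 Sunday, common
2052: Jan 1 Monday, leap
2052 matches on both conditions.

2052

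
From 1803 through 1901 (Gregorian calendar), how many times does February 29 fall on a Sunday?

Leap years in 1803–1901: 24 of them.
Feb 29 weekday advances by 5 (mod 7) from one leap year to the next four years later (or differs when a century non-leap intervenes).
Leap-day weekdays: 1804:Wed 1808:Mon 1812:Sat 1816:Thu 1820:Tue 1824:Sun✓ 1828:Fri 1832:Wed 1836:Mon 1840:Sat 1844:Thu 1848:Tue 1852:Sun✓ 1856:Fri 1860:Wed 1864:Mon 1868:Sat 1872:Thu 1876:Tue 1880:Sun✓ 1884:Fri 1888:Wed 1892:Mon 1896:Sat
Sunday: 1824, 1852, 1880 → 3.

3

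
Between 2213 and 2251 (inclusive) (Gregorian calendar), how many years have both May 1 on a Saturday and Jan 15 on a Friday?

5

Check each year's weekday for May 1 and Jan 15:
  2213: Sat/Fri ✓  2214: Sun/Sat  2215: Mon/Sun  2216: Wed/Mon  2217: Thu/Wed  2218: Fri/Thu  2219: Sat/Fri ✓  2220: Mon/Sat  2221: Tue/Mon  2222: Wed/Tue  2223: Thu/Wed  2224: Sat/Thu  2225: Sun/Sat  2226: Mon/Sun  …(11 more)…  2238: Tue/Mon  2239: Wed/Tue  2240: Fri/Wed  2241: Sat/Fri ✓  2242: Sun/Sat  2243: Mon/Sun  2244: Wed/Mon  2245: Thu/Wed  2246: Fri/Thu  2247: Sat/Fri ✓  2248: Mon/Sat  2249: Tue/Mon  2250: Wed/Tue  2251: Thu/Wed
Both conditions hold in: 2213, 2219, 2230, 2241, 2247 — 5.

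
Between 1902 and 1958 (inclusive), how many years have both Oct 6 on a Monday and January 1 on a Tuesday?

2

Check each year's weekday for Oct 6 and January 1:
  1902: Mon/Wed  1903: Tue/Thu  1904: Thu/Fri  1905: Fri/Sun  1906: Sat/Mon  1907: Sun/Tue  1908: Tue/Wed  1909: Wed/Fri  1910: Thu/Sat  1911: Fri/Sun  1912: Sun/Mon  1913: Mon/Wed  1914: Tue/Thu  1915: Wed/Fri  …(29 more)…  1945: Sat/Mon  1946: Sun/Tue  1947: Mon/Wed  1948: Wed/Thu  1949: Thu/Sat  1950: Fri/Sun  1951: Sat/Mon  1952: Mon/Tue ✓  1953: Tue/Thu  1954: Wed/Fri  1955: Thu/Sat  1956: Sat/Sun  1957: Sun/Tue  1958: Mon/Wed
Both conditions hold in: 1924, 1952 — 2.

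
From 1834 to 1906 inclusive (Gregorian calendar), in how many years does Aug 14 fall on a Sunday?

11

Track Aug 14's weekday year by year (advancing +1, or +2 across a Feb 29):
  1834: Thu  1835: Fri (+1)  1836: Sun (+2) ✓  1837: Mon (+1)  1838: Tue (+1)
  1839: Wed (+1)  1840: Fri (+2)  1841: Sat (+1)  1842: Sun (+1) ✓  1843: Mon (+1)
  1844: Wed (+2)  1845: Thu (+1)  1846: Fri (+1)  1847: Sat (+1)  … (45 more years) …
  1893: Mon (+1)  1894: Tue (+1)  1895: Wed (+1)  1896: Fri (+2)  1897: Sat (+1)
  1898: Sun (+1) ✓  1899: Mon (+1)  1900: Tue (+1)  1901: Wed (+1)  1902: Thu (+1)
  1903: Fri (+1)  1904: Sun (+2) ✓  1905: Mon (+1)  1906: Tue (+1)
Sunday years: 1836, 1842, 1853, 1859, 1864, 1870, 1881, 1887, 1892, 1898, 1904 — 11 in total.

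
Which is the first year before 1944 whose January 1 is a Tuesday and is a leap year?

1924

Jan 1 advances by 2 weekdays after a leap year and by 1 after a common year.
1944: Jan 1 is Saturday (leap).
1943: Friday
1942: Thursday
1941: Wednesday
1940: Monday (leap)
1939: Sunday
1938: Saturday
1937: Friday
1936: Wednesday (leap)
1935: Tuesday
1934: Monday
1933: Sunday
1932: Friday (leap)
1931: Thursday
1930: Wednesday
1929: Tuesday
1928: Sunday (leap)
1927: Saturday
1926: Friday
1925: Thursday
1924: Tuesday (leap)
1924 begins on a Tuesday and is a leap year.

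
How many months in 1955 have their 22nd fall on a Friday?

2

Check the 22nd of each month of 1955: Jan 22: Sat, Feb 22: Tue, Mar 22: Tue, Apr 22: Fri, May 22: Sun, Jun 22: Wed, Jul 22: Fri, Aug 22: Mon, Sep 22: Thu, Oct 22: Sat, Nov 22: Tue, Dec 22: Thu.
Friday occurs in April, July — 2 months.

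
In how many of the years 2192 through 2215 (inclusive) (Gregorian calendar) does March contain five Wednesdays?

March has 31 days; it has five Wednesdays when Wednesday falls among the first (month-length − 28) days — i.e. when March 1 is one of Wednesday/Tuesday/Monday.
March 1 by year: 2192:Thu 2193:Fri 2194:Sat 2195:Sun 2196:Tue✓ 2197:Wed✓ 2198:Thu 2199:Fri 2200:Sat 2201:Sun 2202:Mon✓ 2203:Tue✓ 2204:Thu 2205:Fri 2206:Sat 2207:Sun 2208:Tue✓ 2209:Wed✓ 2210:Thu 2211:Fri 2212:Sun 2213:Mon✓ 2214:Tue✓ 2215:Wed✓
Years with five Wednesdays: 2196, 2197, 2202, 2203, 2208, 2209, 2213, 2214, 2215 → 9.

9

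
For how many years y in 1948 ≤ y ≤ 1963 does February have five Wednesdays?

1

February has 28 days (29 in leap years); it has five Wednesdays when Wednesday falls among the first (month-length − 28) days — i.e. when February 1 is Wednesday in a leap year (never in a common year).
February 1 by year: 1948:Sun 1949:Tue 1950:Wed 1951:Thu 1952:Fri 1953:Sun 1954:Mon 1955:Tue 1956:Wed✓ 1957:Fri 1958:Sat 1959:Sun 1960:Mon 1961:Wed 1962:Thu 1963:Fri
Years with five Wednesdays: 1956 → 1.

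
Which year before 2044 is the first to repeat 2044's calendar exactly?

Two years share a calendar iff Jan 1 falls on the same weekday and both are leap or both are common. 2044: Jan 1 is Friday, leap year.
2043: Jan 1 Thursday, common
2042: Jan 1 Wednesday, common
2041: Jan 1 Tuesday, common
2040: Jan 1 Sunday, leap
2039: Jan 1 Saturday, common
2038: Jan 1 Friday, common
2037: Jan 1 Thursday, common
2036: Jan 1 Tuesday, leap
2035: Jan 1 Monday, common
2034: Jan 1 Sunday, common
2033: Jan 1 Saturday, common
2032: Jan 1 Thursday, leap
2031: Jan 1 Wednesday, common
2030: Jan 1 Tuesday, common
2029: Jan 1 Monday, common
2028: Jan 1 Saturday, leap
2027: Jan 1 Friday, common
2026: Jan 1 Thursday, common
2025: Jan 1 Wednesday, common
2024: Jan 1 Monday, leap
2023: Jan 1 Sunday, common
2022: Jan 1 Saturday, common
2021: Jan 1 Friday, common
2020: Jan 1 Wednesday, leap
2019: Jan 1 Tuesday, common
2018: Jan 1 Monday, common
2017: Jan 1 Sunday, common
2016: Jan 1 Friday, leap
2016 matches on both conditions.

2016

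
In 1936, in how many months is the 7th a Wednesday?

1

Check the 7th of each month of 1936: Jan 7: Tue, Feb 7: Fri, Mar 7: Sat, Apr 7: Tue, May 7: Thu, Jun 7: Sun, Jul 7: Tue, Aug 7: Fri, Sep 7: Mon, Oct 7: Wed, Nov 7: Sat, Dec 7: Mon.
Wednesday occurs in October — 1 month.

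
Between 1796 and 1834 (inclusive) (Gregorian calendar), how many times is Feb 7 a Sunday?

Track Feb 7's weekday year by year (advancing +1, or +2 across a Feb 29):
  1796: Sun ✓  1797: Tue (+2)  1798: Wed (+1)  1799: Thu (+1)  1800: Fri (+1)
  1801: Sat (+1)  1802: Sun (+1) ✓  1803: Mon (+1)  1804: Tue (+1)  1805: Thu (+2)
  1806: Fri (+1)  1807: Sat (+1)  1808: Sun (+1) ✓  1809: Tue (+2)  … (11 more years) …
  1821: Wed (+2)  1822: Thu (+1)  1823: Fri (+1)  1824: Sat (+1)  1825: Mon (+2)
  1826: Tue (+1)  1827: Wed (+1)  1828: Thu (+1)  1829: Sat (+2)  1830: Sun (+1) ✓
  1831: Mon (+1)  1832: Tue (+1)  1833: Thu (+2)  1834: Fri (+1)
Sunday years: 1796, 1802, 1808, 1813, 1819, 1830 — 6 in total.

6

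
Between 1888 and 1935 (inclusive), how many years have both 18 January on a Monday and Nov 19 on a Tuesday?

0

Check each year's weekday for 18 January and Nov 19:
  1888: Wed/Mon  1889: Fri/Tue  1890: Sat/Wed  1891: Sun/Thu  1892: Mon/Sat  1893: Wed/Sun  1894: Thu/Mon  1895: Fri/Tue  1896: Sat/Thu  1897: Mon/Fri  1898: Tue/Sat  1899: Wed/Sun  1900: Thu/Mon  1901: Fri/Tue  …(20 more)…  1922: Wed/Sun  1923: Thu/Mon  1924: Fri/Wed  1925: Sun/Thu  1926: Mon/Fri  1927: Tue/Sat  1928: Wed/Mon  1929: Fri/Tue  1930: Sat/Wed  1931: Sun/Thu  1932: Mon/Sat  1933: Wed/Sun  1934: Thu/Mon  1935: Fri/Tue
Both conditions hold in: no year — 0.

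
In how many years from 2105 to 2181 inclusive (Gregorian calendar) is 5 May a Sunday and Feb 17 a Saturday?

3

Check each year's weekday for 5 May and Feb 17:
  2105: Tue/Tue  2106: Wed/Wed  2107: Thu/Thu  2108: Sat/Fri  2109: Sun/Sun  2110: Mon/Mon  2111: Tue/Tue  2112: Thu/Wed  2113: Fri/Fri  2114: Sat/Sat  2115: Sun/Sun  2116: Tue/Mon  2117: Wed/Wed  2118: Thu/Thu  …(49 more)…  2168: Thu/Wed  2169: Fri/Fri  2170: Sat/Sat  2171: Sun/Sun  2172: Tue/Mon  2173: Wed/Wed  2174: Thu/Thu  2175: Fri/Fri  2176: Sun/Sat ✓  2177: Mon/Mon  2178: Tue/Tue  2179: Wed/Wed  2180: Fri/Thu  2181: Sat/Sat
Both conditions hold in: 2120, 2148, 2176 — 3.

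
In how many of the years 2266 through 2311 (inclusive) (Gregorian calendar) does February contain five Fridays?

February has 28 days (29 in leap years); it has five Fridays when Friday falls among the first (month-length − 28) days — i.e. when February 1 is Friday in a leap year (never in a common year).
February 1 by year: 2266:Thu 2267:Fri 2268:Sat 2269:Mon 2270:Tue 2271:Wed 2272:Thu 2273:Sat 2274:Sun 2275:Mon 2276:Tue 2277:Thu 2278:Fri 2279:Sat 2280:Sun …(16 more)… 2297:Mon 2298:Tue 2299:Wed 2300:Thu 2301:Fri 2302:Sat 2303:Sun 2304:Mon 2305:Wed 2306:Thu 2307:Fri 2308:Sat 2309:Mon 2310:Tue 2311:Wed
Years with five Fridays: 2284 → 1.

1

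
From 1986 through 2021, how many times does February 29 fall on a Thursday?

1

Leap years in 1986–2021: 9 of them.
Feb 29 weekday advances by 5 (mod 7) from one leap year to the next four years later (or differs when a century non-leap intervenes).
Leap-day weekdays: 1988:Mon 1992:Sat 1996:Thu✓ 2000:Tue 2004:Sun 2008:Fri 2012:Wed 2016:Mon 2020:Sat
Thursday: 1996 → 1.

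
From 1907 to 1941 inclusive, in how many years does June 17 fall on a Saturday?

5

Track June 17's weekday year by year (advancing +1, or +2 across a Feb 29):
  1907: Mon  1908: Wed (+2)  1909: Thu (+1)  1910: Fri (+1)  1911: Sat (+1) ✓
  1912: Mon (+2)  1913: Tue (+1)  1914: Wed (+1)  1915: Thu (+1)  1916: Sat (+2) ✓
  1917: Sun (+1)  1918: Mon (+1)  1919: Tue (+1)  1920: Thu (+2)  … (7 more years) …
  1928: Sun (+2)  1929: Mon (+1)  1930: Tue (+1)  1931: Wed (+1)  1932: Fri (+2)
  1933: Sat (+1) ✓  1934: Sun (+1)  1935: Mon (+1)  1936: Wed (+2)  1937: Thu (+1)
  1938: Fri (+1)  1939: Sat (+1) ✓  1940: Mon (+2)  1941: Tue (+1)
Saturday years: 1911, 1916, 1922, 1933, 1939 — 5 in total.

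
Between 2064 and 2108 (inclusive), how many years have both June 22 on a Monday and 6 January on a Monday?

1

Check each year's weekday for June 22 and 6 January:
  2064: Sun/Sun  2065: Mon/Tue  2066: Tue/Wed  2067: Wed/Thu  2068: Fri/Fri  2069: Sat/Sun  2070: Sun/Mon  2071: Mon/Tue  2072: Wed/Wed  2073: Thu/Fri  2074: Fri/Sat  2075: Sat/Sun  2076: Mon/Mon ✓  2077: Tue/Wed  …(17 more)…  2095: Wed/Thu  2096: Fri/Fri  2097: Sat/Sun  2098: Sun/Mon  2099: Mon/Tue  2100: Tue/Wed  2101: Wed/Thu  2102: Thu/Fri  2103: Fri/Sat  2104: Sun/Sun  2105: Mon/Tue  2106: Tue/Wed  2107: Wed/Thu  2108: Fri/Fri
Both conditions hold in: 2076 — 1.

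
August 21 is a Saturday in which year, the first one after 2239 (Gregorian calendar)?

From one year to the next, a fixed date's weekday advances by 1, or by 2 when a Feb 29 lies between the two dates.
2239: August 21 is Wednesday.
2240: Friday (+2)
2241: Saturday (+1)
August 21 falls on a Saturday in 2241.

2241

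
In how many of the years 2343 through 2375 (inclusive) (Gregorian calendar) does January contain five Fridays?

January has 31 days; it has five Fridays when Friday falls among the first (month-length − 28) days — i.e. when January 1 is one of Friday/Thursday/Wednesday.
January 1 by year: 2343:Fri✓ 2344:Sat 2345:Mon 2346:Tue 2347:Wed✓ 2348:Thu✓ 2349:Sat 2350:Sun 2351:Mon 2352:Tue 2353:Thu✓ 2354:Fri✓ 2355:Sat 2356:Sun 2357:Tue …(3 more)… 2361:Sun 2362:Mon 2363:Tue 2364:Wed✓ 2365:Fri✓ 2366:Sat 2367:Sun 2368:Mon 2369:Wed✓ 2370:Thu✓ 2371:Fri✓ 2372:Sat 2373:Mon 2374:Tue 2375:Wed✓
Years with five Fridays: 2343, 2347, 2348, 2353, 2354, 2358, 2359, 2360, 2364, 2365, 2369, 2370, 2371, 2375 → 14.

14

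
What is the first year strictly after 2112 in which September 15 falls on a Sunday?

From one year to the next, a fixed date's weekday advances by 1, or by 2 when a Feb 29 lies between the two dates.
2112: September 15 is Thursday.
2113: Friday (+1)
2114: Saturday (+1)
2115: Sunday (+1)
September 15 falls on a Sunday in 2115.

2115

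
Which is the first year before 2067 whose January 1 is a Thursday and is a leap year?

Jan 1 advances by 2 weekdays after a leap year and by 1 after a common year.
2067: Jan 1 is Saturday.
2066: Friday
2065: Thursday
2064: Tuesday (leap)
2063: Monday
2062: Sunday
2061: Saturday
2060: Thursday (leap)
2060 begins on a Thursday and is a leap year.

2060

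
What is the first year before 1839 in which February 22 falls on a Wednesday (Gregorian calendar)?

From one year to the next, a fixed date's weekday advances by 1, or by 2 when a Feb 29 lies between the two dates.
1839: February 22 is Friday.
1838: Thursday (−1)
1837: Wednesday (−1)
February 22 falls on a Wednesday in 1837.

1837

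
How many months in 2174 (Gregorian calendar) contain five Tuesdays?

4

A month of length L has five Tuesdays iff its first Tuesday is on day ≤ L−28 (so day 1–3 in a 31-day month, 1–2 in a 30-day month, day 1 in a leap February).
Checking each month of 2174: Jan starts Sat (31d); Feb starts Tue (28d); Mar starts Tue (31d) ✓; Apr starts Fri (30d); May starts Sun (31d) ✓; Jun starts Wed (30d); Jul starts Fri (31d); Aug starts Mon (31d) ✓; Sep starts Thu (30d); Oct starts Sat (31d); Nov starts Tue (30d) ✓; Dec starts Thu (31d).
Five-Tuesday months: March, May, August, November → 4.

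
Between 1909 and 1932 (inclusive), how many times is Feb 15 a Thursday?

3

Track Feb 15's weekday year by year (advancing +1, or +2 across a Feb 29):
  1909: Mon  1910: Tue (+1)  1911: Wed (+1)  1912: Thu (+1) ✓  1913: Sat (+2)
  1914: Sun (+1)  1915: Mon (+1)  1916: Tue (+1)  1917: Thu (+2) ✓  1918: Fri (+1)
  1919: Sat (+1)  1920: Sun (+1)  1921: Tue (+2)  1922: Wed (+1)  1923: Thu (+1) ✓
  1924: Fri (+1)  1925: Sun (+2)  1926: Mon (+1)  1927: Tue (+1)  1928: Wed (+1)
  1929: Fri (+2)  1930: Sat (+1)  1931: Sun (+1)  1932: Mon (+1)
Thursday years: 1912, 1917, 1923 — 3 in total.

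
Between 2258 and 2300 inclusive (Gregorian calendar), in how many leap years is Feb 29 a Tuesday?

1

Leap years in 2258–2300: 10 of them.
Feb 29 weekday advances by 5 (mod 7) from one leap year to the next four years later (or differs when a century non-leap intervenes).
Leap-day weekdays: 2260:Wed 2264:Mon 2268:Sat 2272:Thu 2276:Tue✓ 2280:Sun 2284:Fri 2288:Wed 2292:Mon 2296:Sat
Tuesday: 2276 → 1.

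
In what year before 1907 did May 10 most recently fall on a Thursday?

1906

From one year to the next, a fixed date's weekday advances by 1, or by 2 when a Feb 29 lies between the two dates.
1907: May 10 is Friday.
1906: Thursday (−1)
May 10 falls on a Thursday in 1906.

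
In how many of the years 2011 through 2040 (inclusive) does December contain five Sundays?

13

December has 31 days; it has five Sundays when Sunday falls among the first (month-length − 28) days — i.e. when December 1 is one of Sunday/Saturday/Friday.
December 1 by year: 2011:Thu 2012:Sat✓ 2013:Sun✓ 2014:Mon 2015:Tue 2016:Thu 2017:Fri✓ 2018:Sat✓ 2019:Sun✓ 2020:Tue 2021:Wed 2022:Thu 2023:Fri✓ 2024:Sun✓ 2025:Mon 2026:Tue 2027:Wed 2028:Fri✓ 2029:Sat✓ 2030:Sun✓ 2031:Mon 2032:Wed 2033:Thu 2034:Fri✓ 2035:Sat✓ 2036:Mon 2037:Tue 2038:Wed 2039:Thu 2040:Sat✓
Years with five Sundays: 2012, 2013, 2017, 2018, 2019, 2023, 2024, 2028, 2029, 2030, 2034, 2035, 2040 → 13.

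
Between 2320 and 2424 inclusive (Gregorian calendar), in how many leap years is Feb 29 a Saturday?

4

Leap years in 2320–2424: 27 of them.
Feb 29 weekday advances by 5 (mod 7) from one leap year to the next four years later (or differs when a century non-leap intervenes).
Leap-day weekdays: 2320:Sun 2324:Fri 2328:Wed 2332:Mon 2336:Sat✓ 2340:Thu 2344:Tue 2348:Sun 2352:Fri 2356:Wed 2360:Mon 2364:Sat✓ 2368:Thu 2372:Tue 2376:Sun 2380:Fri 2384:Wed 2388:Mon 2392:Sat✓ 2396:Thu 2400:Tue 2404:Sun 2408:Fri 2412:Wed 2416:Mon 2420:Sat✓ 2424:Thu
Saturday: 2336, 2364, 2392, 2420 → 4.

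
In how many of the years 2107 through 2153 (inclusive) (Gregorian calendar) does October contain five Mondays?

21

October has 31 days; it has five Mondays when Monday falls among the first (month-length − 28) days — i.e. when October 1 is one of Monday/Sunday/Saturday.
October 1 by year: 2107:Sat✓ 2108:Mon✓ 2109:Tue 2110:Wed 2111:Thu 2112:Sat✓ 2113:Sun✓ 2114:Mon✓ 2115:Tue 2116:Thu 2117:Fri 2118:Sat✓ 2119:Sun✓ 2120:Tue 2121:Wed …(17 more)… 2139:Thu 2140:Sat✓ 2141:Sun✓ 2142:Mon✓ 2143:Tue 2144:Thu 2145:Fri 2146:Sat✓ 2147:Sun✓ 2148:Tue 2149:Wed 2150:Thu 2151:Fri 2152:Sun✓ 2153:Mon✓
Years with five Mondays: 2107, 2108, 2112, 2113, 2114, 2118, 2119, 2124, 2125, 2129, 2130, 2131, 2135, 2136, 2140, 2141, 2142, 2146, 2147, 2152, 2153 → 21.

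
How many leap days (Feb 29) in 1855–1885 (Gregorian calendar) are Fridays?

Leap years in 1855–1885: 8 of them.
Feb 29 weekday advances by 5 (mod 7) from one leap year to the next four years later (or differs when a century non-leap intervenes).
Leap-day weekdays: 1856:Fri✓ 1860:Wed 1864:Mon 1868:Sat 1872:Thu 1876:Tue 1880:Sun 1884:Fri✓
Friday: 1856, 1884 → 2.

2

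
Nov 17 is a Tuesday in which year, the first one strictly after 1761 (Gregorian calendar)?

1767

From one year to the next, a fixed date's weekday advances by 1, or by 2 when a Feb 29 lies between the two dates.
1761: November 17 is Tuesday.
1762: Wednesday (+1)
1763: Thursday (+1)
1764: Saturday (+2)
1765: Sunday (+1)
1766: Monday (+1)
1767: Tuesday (+1)
Nov 17 falls on a Tuesday in 1767.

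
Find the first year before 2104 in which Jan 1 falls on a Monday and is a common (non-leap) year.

Jan 1 advances by 2 weekdays after a leap year and by 1 after a common year.
2104: Jan 1 is Tuesday (leap).
2103: Monday
2103 begins on a Monday and is a common year.

2103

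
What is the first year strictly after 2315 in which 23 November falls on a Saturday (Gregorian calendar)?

2318

From one year to the next, a fixed date's weekday advances by 1, or by 2 when a Feb 29 lies between the two dates.
2315: November 23 is Tuesday.
2316: Thursday (+2)
2317: Friday (+1)
2318: Saturday (+1)
23 November falls on a Saturday in 2318.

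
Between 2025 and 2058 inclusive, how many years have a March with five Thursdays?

March has 31 days; it has five Thursdays when Thursday falls among the first (month-length − 28) days — i.e. when March 1 is one of Thursday/Wednesday/Tuesday.
March 1 by year: 2025:Sat 2026:Sun 2027:Mon 2028:Wed✓ 2029:Thu✓ 2030:Fri 2031:Sat 2032:Mon 2033:Tue✓ 2034:Wed✓ 2035:Thu✓ 2036:Sat 2037:Sun 2038:Mon 2039:Tue✓ …(4 more)… 2044:Tue✓ 2045:Wed✓ 2046:Thu✓ 2047:Fri 2048:Sun 2049:Mon 2050:Tue✓ 2051:Wed✓ 2052:Fri 2053:Sat 2054:Sun 2055:Mon 2056:Wed✓ 2057:Thu✓ 2058:Fri
Years with five Thursdays: 2028, 2029, 2033, 2034, 2035, 2039, 2040, 2044, 2045, 2046, 2050, 2051, 2056, 2057 → 14.

14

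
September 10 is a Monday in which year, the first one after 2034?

2035

From one year to the next, a fixed date's weekday advances by 1, or by 2 when a Feb 29 lies between the two dates.
2034: September 10 is Sunday.
2035: Monday (+1)
September 10 falls on a Monday in 2035.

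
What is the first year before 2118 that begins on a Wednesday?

Jan 1 advances by 2 weekdays after a leap year and by 1 after a common year.
2118: Jan 1 is Saturday.
2117: Friday
2116: Wednesday (leap)
2116 begins on a Wednesday

2116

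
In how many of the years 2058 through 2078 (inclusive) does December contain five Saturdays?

9

December has 31 days; it has five Saturdays when Saturday falls among the first (month-length − 28) days — i.e. when December 1 is one of Saturday/Friday/Thursday.
December 1 by year: 2058:Sun 2059:Mon 2060:Wed 2061:Thu✓ 2062:Fri✓ 2063:Sat✓ 2064:Mon 2065:Tue 2066:Wed 2067:Thu✓ 2068:Sat✓ 2069:Sun 2070:Mon 2071:Tue 2072:Thu✓ 2073:Fri✓ 2074:Sat✓ 2075:Sun 2076:Tue 2077:Wed 2078:Thu✓
Years with five Saturdays: 2061, 2062, 2063, 2067, 2068, 2072, 2073, 2074, 2078 → 9.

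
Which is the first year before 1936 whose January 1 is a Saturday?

1927

Jan 1 advances by 2 weekdays after a leap year and by 1 after a common year.
1936: Jan 1 is Wednesday (leap).
1935: Tuesday
1934: Monday
1933: Sunday
1932: Friday (leap)
1931: Thursday
1930: Wednesday
1929: Tuesday
1928: Sunday (leap)
1927: Saturday
1927 begins on a Saturday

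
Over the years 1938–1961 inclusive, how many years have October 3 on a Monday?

4

Track October 3's weekday year by year (advancing +1, or +2 across a Feb 29):
  1938: Mon ✓  1939: Tue (+1)  1940: Thu (+2)  1941: Fri (+1)  1942: Sat (+1)
  1943: Sun (+1)  1944: Tue (+2)  1945: Wed (+1)  1946: Thu (+1)  1947: Fri (+1)
  1948: Sun (+2)  1949: Mon (+1) ✓  1950: Tue (+1)  1951: Wed (+1)  1952: Fri (+2)
  1953: Sat (+1)  1954: Sun (+1)  1955: Mon (+1) ✓  1956: Wed (+2)  1957: Thu (+1)
  1958: Fri (+1)  1959: Sat (+1)  1960: Mon (+2) ✓  1961: Tue (+1)
Monday years: 1938, 1949, 1955, 1960 — 4 in total.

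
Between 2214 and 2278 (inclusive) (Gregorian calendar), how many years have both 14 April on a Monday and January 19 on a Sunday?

Check each year's weekday for 14 April and January 19:
  2214: Thu/Wed  2215: Fri/Thu  2216: Sun/Fri  2217: Mon/Sun ✓  2218: Tue/Mon  2219: Wed/Tue  2220: Fri/Wed  2221: Sat/Fri  2222: Sun/Sat  2223: Mon/Sun ✓  2224: Wed/Mon  2225: Thu/Wed  2226: Fri/Thu  2227: Sat/Fri  …(37 more)…  2265: Fri/Thu  2266: Sat/Fri  2267: Sun/Sat  2268: Tue/Sun  2269: Wed/Tue  2270: Thu/Wed  2271: Fri/Thu  2272: Sun/Fri  2273: Mon/Sun ✓  2274: Tue/Mon  2275: Wed/Tue  2276: Fri/Wed  2277: Sat/Fri  2278: Sun/Sat
Both conditions hold in: 2217, 2223, 2234, 2245, 2251, 2262, 2273 — 7.

7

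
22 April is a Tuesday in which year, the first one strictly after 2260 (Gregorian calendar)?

From one year to the next, a fixed date's weekday advances by 1, or by 2 when a Feb 29 lies between the two dates.
2260: April 22 is Sunday.
2261: Monday (+1)
2262: Tuesday (+1)
22 April falls on a Tuesday in 2262.

2262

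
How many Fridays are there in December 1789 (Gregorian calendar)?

4

December 1789 has 31 days and begins on Tuesday.
The first Friday is December 4.
Fridays fall on 4, 11, 18, 25 — that's 4.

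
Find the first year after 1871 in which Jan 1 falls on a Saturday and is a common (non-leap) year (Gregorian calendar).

1881

Jan 1 advances by 2 weekdays after a leap year and by 1 after a common year.
1871: Jan 1 is Sunday.
1872: Monday (leap)
1873: Wednesday
1874: Thursday
1875: Friday
1876: Saturday (leap)
1877: Monday
1878: Tuesday
1879: Wednesday
1880: Thursday (leap)
1881: Saturday
1881 begins on a Saturday and is a common year.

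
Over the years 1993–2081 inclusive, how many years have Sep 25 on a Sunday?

Track Sep 25's weekday year by year (advancing +1, or +2 across a Feb 29):
  1993: Sat  1994: Sun (+1) ✓  1995: Mon (+1)  1996: Wed (+2)  1997: Thu (+1)
  1998: Fri (+1)  1999: Sat (+1)  2000: Mon (+2)  2001: Tue (+1)  2002: Wed (+1)
  2003: Thu (+1)  2004: Sat (+2)  2005: Sun (+1) ✓  2006: Mon (+1)  … (61 more years) …
  2068: Tue (+2)  2069: Wed (+1)  2070: Thu (+1)  2071: Fri (+1)  2072: Sun (+2) ✓
  2073: Mon (+1)  2074: Tue (+1)  2075: Wed (+1)  2076: Fri (+2)  2077: Sat (+1)
  2078: Sun (+1) ✓  2079: Mon (+1)  2080: Wed (+2)  2081: Thu (+1)
Sunday years: 1994, 2005, 2011, 2016, 2022, 2033, 2039, 2044, 2050, 2061, 2067, 2072, 2078 — 13 in total.

13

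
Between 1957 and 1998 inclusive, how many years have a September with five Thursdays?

September has 30 days; it has five Thursdays when Thursday falls among the first (month-length − 28) days — i.e. when September 1 is one of Thursday/Wednesday.
September 1 by year: 1957:Sun 1958:Mon 1959:Tue 1960:Thu✓ 1961:Fri 1962:Sat 1963:Sun 1964:Tue 1965:Wed✓ 1966:Thu✓ 1967:Fri 1968:Sun 1969:Mon 1970:Tue 1971:Wed✓ …(12 more)… 1984:Sat 1985:Sun 1986:Mon 1987:Tue 1988:Thu✓ 1989:Fri 1990:Sat 1991:Sun 1992:Tue 1993:Wed✓ 1994:Thu✓ 1995:Fri 1996:Sun 1997:Mon 1998:Tue
Years with five Thursdays: 1960, 1965, 1966, 1971, 1976, 1977, 1982, 1983, 1988, 1993, 1994 → 11.

11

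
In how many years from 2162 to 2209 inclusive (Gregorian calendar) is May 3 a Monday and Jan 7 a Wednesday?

1

Check each year's weekday for May 3 and Jan 7:
  2162: Mon/Thu  2163: Tue/Fri  2164: Thu/Sat  2165: Fri/Mon  2166: Sat/Tue  2167: Sun/Wed  2168: Tue/Thu  2169: Wed/Sat  2170: Thu/Sun  2171: Fri/Mon  2172: Sun/Tue  2173: Mon/Thu  2174: Tue/Fri  2175: Wed/Sat  …(20 more)…  2196: Tue/Thu  2197: Wed/Sat  2198: Thu/Sun  2199: Fri/Mon  2200: Sat/Tue  2201: Sun/Wed  2202: Mon/Thu  2203: Tue/Fri  2204: Thu/Sat  2205: Fri/Mon  2206: Sat/Tue  2207: Sun/Wed  2208: Tue/Thu  2209: Wed/Sat
Both conditions hold in: 2184 — 1.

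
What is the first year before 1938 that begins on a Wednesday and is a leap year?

1936

Jan 1 advances by 2 weekdays after a leap year and by 1 after a common year.
1938: Jan 1 is Saturday.
1937: Friday
1936: Wednesday (leap)
1936 begins on a Wednesday and is a leap year.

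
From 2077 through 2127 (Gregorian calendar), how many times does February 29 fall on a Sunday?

1

Leap years in 2077–2127: 11 of them.
Feb 29 weekday advances by 5 (mod 7) from one leap year to the next four years later (or differs when a century non-leap intervenes).
Leap-day weekdays: 2080:Thu 2084:Tue 2088:Sun✓ 2092:Fri 2096:Wed 2104:Fri 2108:Wed 2112:Mon 2116:Sat 2120:Thu 2124:Tue
Sunday: 2088 → 1.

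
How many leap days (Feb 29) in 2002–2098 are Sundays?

Leap years in 2002–2098: 24 of them.
Feb 29 weekday advances by 5 (mod 7) from one leap year to the next four years later (or differs when a century non-leap intervenes).
Leap-day weekdays: 2004:Sun✓ 2008:Fri 2012:Wed 2016:Mon 2020:Sat 2024:Thu 2028:Tue 2032:Sun✓ 2036:Fri 2040:Wed 2044:Mon 2048:Sat 2052:Thu 2056:Tue 2060:Sun✓ 2064:Fri 2068:Wed 2072:Mon 2076:Sat 2080:Thu 2084:Tue 2088:Sun✓ 2092:Fri 2096:Wed
Sunday: 2004, 2032, 2060, 2088 → 4.

4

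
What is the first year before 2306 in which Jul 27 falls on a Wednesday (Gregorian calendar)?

2304

From one year to the next, a fixed date's weekday advances by 1, or by 2 when a Feb 29 lies between the two dates.
2306: July 27 is Friday.
2305: Thursday (−1)
2304: Wednesday (−1)
Jul 27 falls on a Wednesday in 2304.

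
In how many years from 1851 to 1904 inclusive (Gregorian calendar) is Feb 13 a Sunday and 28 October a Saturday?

Check each year's weekday for Feb 13 and 28 October:
  1851: Thu/Tue  1852: Fri/Thu  1853: Sun/Fri  1854: Mon/Sat  1855: Tue/Sun  1856: Wed/Tue  1857: Fri/Wed  1858: Sat/Thu  1859: Sun/Fri  1860: Mon/Sun  1861: Wed/Mon  1862: Thu/Tue  1863: Fri/Wed  1864: Sat/Fri  …(26 more)…  1891: Fri/Wed  1892: Sat/Fri  1893: Mon/Sat  1894: Tue/Sun  1895: Wed/Mon  1896: Thu/Wed  1897: Sat/Thu  1898: Sun/Fri  1899: Mon/Sat  1900: Tue/Sun  1901: Wed/Mon  1902: Thu/Tue  1903: Fri/Wed  1904: Sat/Fri
Both conditions hold in: 1876 — 1.

1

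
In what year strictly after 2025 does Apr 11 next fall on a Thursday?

2030

From one year to the next, a fixed date's weekday advances by 1, or by 2 when a Feb 29 lies between the two dates.
2025: April 11 is Friday.
2026: Saturday (+1)
2027: Sunday (+1)
2028: Tuesday (+2)
2029: Wednesday (+1)
2030: Thursday (+1)
Apr 11 falls on a Thursday in 2030.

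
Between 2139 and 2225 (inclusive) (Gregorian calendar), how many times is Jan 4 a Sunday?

Track Jan 4's weekday year by year (advancing +1, or +2 across a Feb 29):
  2139: Sun ✓  2140: Mon (+1)  2141: Wed (+2)  2142: Thu (+1)  2143: Fri (+1)
  2144: Sat (+1)  2145: Mon (+2)  2146: Tue (+1)  2147: Wed (+1)  2148: Thu (+1)
  2149: Sat (+2)  2150: Sun (+1) ✓  2151: Mon (+1)  2152: Tue (+1)  … (59 more years) …
  2212: Sat (+1)  2213: Mon (+2)  2214: Tue (+1)  2215: Wed (+1)  2216: Thu (+1)
  2217: Sat (+2)  2218: Sun (+1) ✓  2219: Mon (+1)  2220: Tue (+1)  2221: Thu (+2)
  2222: Fri (+1)  2223: Sat (+1)  2224: Sun (+1) ✓  2225: Tue (+2)
Sunday years: 2139, 2150, 2156, 2161, 2167, 2178, 2184, 2189, 2195, 2201, 2207, 2218, 2224 — 13 in total.

13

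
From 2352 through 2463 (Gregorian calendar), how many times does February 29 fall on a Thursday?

4

Leap years in 2352–2463: 28 of them.
Feb 29 weekday advances by 5 (mod 7) from one leap year to the next four years later (or differs when a century non-leap intervenes).
Leap-day weekdays: 2352:Fri 2356:Wed 2360:Mon 2364:Sat 2368:Thu✓ 2372:Tue 2376:Sun 2380:Fri 2384:Wed 2388:Mon 2392:Sat 2396:Thu✓ 2400:Tue 2404:Sun 2408:Fri 2412:Wed 2416:Mon 2420:Sat 2424:Thu✓ 2428:Tue 2432:Sun 2436:Fri 2440:Wed 2444:Mon 2448:Sat 2452:Thu✓ 2456:Tue 2460:Sun
Thursday: 2368, 2396, 2424, 2452 → 4.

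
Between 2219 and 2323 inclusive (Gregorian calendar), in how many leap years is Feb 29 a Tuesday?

4

Leap years in 2219–2323: 25 of them.
Feb 29 weekday advances by 5 (mod 7) from one leap year to the next four years later (or differs when a century non-leap intervenes).
Leap-day weekdays: 2220:Tue✓ 2224:Sun 2228:Fri 2232:Wed 2236:Mon 2240:Sat 2244:Thu 2248:Tue✓ 2252:Sun 2256:Fri 2260:Wed 2264:Mon 2268:Sat 2272:Thu 2276:Tue✓ 2280:Sun 2284:Fri 2288:Wed 2292:Mon 2296:Sat 2304:Mon 2308:Sat 2312:Thu 2316:Tue✓ 2320:Sun
Tuesday: 2220, 2248, 2276, 2316 → 4.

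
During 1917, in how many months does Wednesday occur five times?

4

A month of length L has five Wednesdays iff its first Wednesday is on day ≤ L−28 (so day 1–3 in a 31-day month, 1–2 in a 30-day month, day 1 in a leap February).
Checking each month of 1917: Jan starts Mon (31d) ✓; Feb starts Thu (28d); Mar starts Thu (31d); Apr starts Sun (30d); May starts Tue (31d) ✓; Jun starts Fri (30d); Jul starts Sun (31d); Aug starts Wed (31d) ✓; Sep starts Sat (30d); Oct starts Mon (31d) ✓; Nov starts Thu (30d); Dec starts Sat (31d).
Five-Wednesday months: January, May, August, October → 4.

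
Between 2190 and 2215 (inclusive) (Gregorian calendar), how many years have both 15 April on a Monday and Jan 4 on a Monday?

Check each year's weekday for 15 April and Jan 4:
  2190: Thu/Mon  2191: Fri/Tue  2192: Sun/Wed  2193: Mon/Fri  2194: Tue/Sat  2195: Wed/Sun  2196: Fri/Mon  2197: Sat/Wed  2198: Sun/Thu  2199: Mon/Fri  2200: Tue/Sat  2201: Wed/Sun  2202: Thu/Mon  2203: Fri/Tue  2204: Sun/Wed  2205: Mon/Fri  2206: Tue/Sat  2207: Wed/Sun  2208: Fri/Mon  2209: Sat/Wed  2210: Sun/Thu  2211: Mon/Fri  2212: Wed/Sat  2213: Thu/Mon  2214: Fri/Tue  2215: Sat/Wed
Both conditions hold in: no year — 0.

0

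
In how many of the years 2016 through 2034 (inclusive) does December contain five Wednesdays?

December has 31 days; it has five Wednesdays when Wednesday falls among the first (month-length − 28) days — i.e. when December 1 is one of Wednesday/Tuesday/Monday.
December 1 by year: 2016:Thu 2017:Fri 2018:Sat 2019:Sun 2020:Tue✓ 2021:Wed✓ 2022:Thu 2023:Fri 2024:Sun 2025:Mon✓ 2026:Tue✓ 2027:Wed✓ 2028:Fri 2029:Sat 2030:Sun 2031:Mon✓ 2032:Wed✓ 2033:Thu 2034:Fri
Years with five Wednesdays: 2020, 2021, 2025, 2026, 2027, 2031, 2032 → 7.

7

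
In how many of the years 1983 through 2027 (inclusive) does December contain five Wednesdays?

December has 31 days; it has five Wednesdays when Wednesday falls among the first (month-length − 28) days — i.e. when December 1 is one of Wednesday/Tuesday/Monday.
December 1 by year: 1983:Thu 1984:Sat 1985:Sun 1986:Mon✓ 1987:Tue✓ 1988:Thu 1989:Fri 1990:Sat 1991:Sun 1992:Tue✓ 1993:Wed✓ 1994:Thu 1995:Fri 1996:Sun 1997:Mon✓ …(15 more)… 2013:Sun 2014:Mon✓ 2015:Tue✓ 2016:Thu 2017:Fri 2018:Sat 2019:Sun 2020:Tue✓ 2021:Wed✓ 2022:Thu 2023:Fri 2024:Sun 2025:Mon✓ 2026:Tue✓ 2027:Wed✓
Years with five Wednesdays: 1986, 1987, 1992, 1993, 1997, 1998, 1999, 2003, 2004, 2008, 2009, 2010, 2014, 2015, 2020, 2021, 2025, 2026, 2027 → 19.

19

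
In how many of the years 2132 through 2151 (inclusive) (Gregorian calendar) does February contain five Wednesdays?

1

February has 28 days (29 in leap years); it has five Wednesdays when Wednesday falls among the first (month-length − 28) days — i.e. when February 1 is Wednesday in a leap year (never in a common year).
February 1 by year: 2132:Fri 2133:Sun 2134:Mon 2135:Tue 2136:Wed✓ 2137:Fri 2138:Sat 2139:Sun 2140:Mon 2141:Wed 2142:Thu 2143:Fri 2144:Sat 2145:Mon 2146:Tue 2147:Wed 2148:Thu 2149:Sat 2150:Sun 2151:Mon
Years with five Wednesdays: 2136 → 1.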